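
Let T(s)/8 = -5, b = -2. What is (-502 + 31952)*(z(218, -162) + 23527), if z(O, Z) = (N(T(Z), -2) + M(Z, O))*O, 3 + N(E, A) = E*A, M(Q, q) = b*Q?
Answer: 3489220250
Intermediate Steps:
T(s) = -40 (T(s) = 8*(-5) = -40)
M(Q, q) = -2*Q
N(E, A) = -3 + A*E (N(E, A) = -3 + E*A = -3 + A*E)
z(O, Z) = O*(77 - 2*Z) (z(O, Z) = ((-3 - 2*(-40)) - 2*Z)*O = ((-3 + 80) - 2*Z)*O = (77 - 2*Z)*O = O*(77 - 2*Z))
(-502 + 31952)*(z(218, -162) + 23527) = (-502 + 31952)*(218*(77 - 2*(-162)) + 23527) = 31450*(218*(77 + 324) + 23527) = 31450*(218*401 + 23527) = 31450*(87418 + 23527) = 31450*110945 = 3489220250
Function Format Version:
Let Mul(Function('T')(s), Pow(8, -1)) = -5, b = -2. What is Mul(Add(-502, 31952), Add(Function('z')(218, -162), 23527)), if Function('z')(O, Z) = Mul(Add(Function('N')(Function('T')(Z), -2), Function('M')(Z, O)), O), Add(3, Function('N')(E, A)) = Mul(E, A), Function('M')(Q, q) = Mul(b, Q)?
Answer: 3489220250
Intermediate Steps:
Function('T')(s) = -40 (Function('T')(s) = Mul(8, -5) = -40)
Function('M')(Q, q) = Mul(-2, Q)
Function('N')(E, A) = Add(-3, Mul(A, E)) (Function('N')(E, A) = Add(-3, Mul(E, A)) = Add(-3, Mul(A, E)))
Function('z')(O, Z) = Mul(O, Add(77, Mul(-2, Z))) (Function('z')(O, Z) = Mul(Add(Add(-3, Mul(-2, -40)), Mul(-2, Z)), O) = Mul(Add(Add(-3, 80), Mul(-2, Z)), O) = Mul(Add(77, Mul(-2, Z)), O) = Mul(O, Add(77, Mul(-2, Z))))
Mul(Add(-502, 31952), Add(Function('z')(218, -162), 23527)) = Mul(Add(-502, 31952), Add(Mul(218, Add(77, Mul(-2, -162))), 23527)) = Mul(31450, Add(Mul(218, Add(77, 324)), 23527)) = Mul(31450, Add(Mul(218, 401), 23527)) = Mul(31450, Add(87418, 23527)) = Mul(31450, 110945) = 3489220250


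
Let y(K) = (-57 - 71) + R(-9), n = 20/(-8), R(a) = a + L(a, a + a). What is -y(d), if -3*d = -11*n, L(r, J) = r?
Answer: 146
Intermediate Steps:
R(a) = 2*a (R(a) = a + a = 2*a)
n = -5/2 (n = 20*(-1/8) = -5/2 ≈ -2.5000)
d = -55/6 (d = -(-11)*(-5)/(3*2) = -1/3*55/2 = -55/6 ≈ -9.1667)
y(K) = -146 (y(K) = (-57 - 71) + 2*(-9) = -128 - 18 = -146)
-y(d) = -1*(-146) = 146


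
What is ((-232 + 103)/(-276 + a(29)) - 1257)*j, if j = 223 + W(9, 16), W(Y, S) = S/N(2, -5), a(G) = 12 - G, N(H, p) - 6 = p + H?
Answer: -84065940/293 ≈ -2.8691e+5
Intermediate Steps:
N(H, p) = 6 + H + p (N(H, p) = 6 + (p + H) = 6 + (H + p) = 6 + H + p)
W(Y, S) = S/3 (W(Y, S) = S/(6 + 2 - 5) = S/3)
j = 685/3 (j = 223 + (⅓)*16 = 223 + 16/3 = 685/3 ≈ 228.33)
((-232 + 103)/(-276 + a(29)) - 1257)*j = ((-232 + 103)/(-276 + (12 - 1*29)) - 1257)*(685/3) = (-129/(-276 + (12 - 29)) - 1257)*(685/3) = (-129/(-276 - 17) - 1257)*(685/3) = (-129/(-293) - 1257)*(685/3) = (-129*(-1/293) - 1257)*(685/3) = (129/293 - 1257)*(685/3) = -368172/293*685/3 = -84065940/293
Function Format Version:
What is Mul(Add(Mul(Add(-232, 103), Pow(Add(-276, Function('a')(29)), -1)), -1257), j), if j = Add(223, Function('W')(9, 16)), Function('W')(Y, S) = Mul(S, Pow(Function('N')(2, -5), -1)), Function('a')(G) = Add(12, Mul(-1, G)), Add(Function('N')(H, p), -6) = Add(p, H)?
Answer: Rational(-84065940, 293) ≈ -2.8691e+5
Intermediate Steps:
Function('N')(H, p) = Add(6, H, p) (Function('N')(H, p) = Add(6, Add(p, H)) = Add(6, Add(H, p)) = Add(6, H, p))
Function('W')(Y, S) = Mul(Rational(1, 3), S) (Function('W')(Y, S) = Mul(S, Pow(Add(6, 2, -5), -1)) = Mul(S, Pow(3, -1)) = Mul(S, Rational(1, 3)) = Mul(Rational(1, 3), S))
j = Rational(685, 3) (j = Add(223, Mul(Rational(1, 3), 16)) = Add(223, Rational(16, 3)) = Rational(685, 3) ≈ 228.33)
Mul(Add(Mul(Add(-232, 103), Pow(Add(-276, Function('a')(29)), -1)), -1257), j) = Mul(Add(Mul(Add(-232, 103), Pow(Add(-276, Add(12, Mul(-1, 29))), -1)), -1257), Rational(685, 3)) = Mul(Add(Mul(-129, Pow(Add(-276, Add(12, -29)), -1)), -1257), Rational(685, 3)) = Mul(Add(Mul(-129, Pow(Add(-276, -17), -1)), -1257), Rational(685, 3)) = Mul(Add(Mul(-129, Pow(-293, -1)), -1257), Rational(685, 3)) = Mul(Add(Mul(-129, Rational(-1, 293)), -1257), Rational(685, 3)) = Mul(Add(Rational(129, 293), -1257), Rational(685, 3)) = Mul(Rational(-368172, 293), Rational(685, 3)) = Rational(-84065940, 293)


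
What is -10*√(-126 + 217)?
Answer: -10*√91 ≈ -95.394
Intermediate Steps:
-10*√(-126 + 217) = -10*√91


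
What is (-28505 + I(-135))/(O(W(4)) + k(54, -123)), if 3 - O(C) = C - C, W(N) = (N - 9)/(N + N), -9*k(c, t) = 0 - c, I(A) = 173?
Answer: -3148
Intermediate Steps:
k(c, t) = c/9 (k(c, t) = -(0 - c)/9 = -(-1)*c/9 = c/9)
W(N) = (-9 + N)/(2*N) (W(N) = (-9 + N)/((2*N)) = (-9 + N)*(1/(2*N)) = (-9 + N)/(2*N))
O(C) = 3 (O(C) = 3 - (C - C) = 3 - 1*0 = 3 + 0 = 3)
(-28505 + I(-135))/(O(W(4)) + k(54, -123)) = (-28505 + 173)/(3 + (⅑)*54) = -28332/(3 + 6) = -28332/9 = -28332*⅑ = -3148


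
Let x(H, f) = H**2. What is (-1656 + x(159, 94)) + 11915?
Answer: 35540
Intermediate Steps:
(-1656 + x(159, 94)) + 11915 = (-1656 + 159**2) + 11915 = (-1656 + 25281) + 11915 = 23625 + 11915 = 35540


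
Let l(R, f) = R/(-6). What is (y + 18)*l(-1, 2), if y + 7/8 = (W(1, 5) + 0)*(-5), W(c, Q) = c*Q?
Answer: -21/16 ≈ -1.3125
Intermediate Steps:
l(R, f) = -R/6 (l(R, f) = R*(-⅙) = -R/6)
W(c, Q) = Q*c
y = -207/8 (y = -7/8 + (5*1 + 0)*(-5) = -7/8 + (5 + 0)*(-5) = -7/8 + 5*(-5) = -7/8 - 25 = -207/8 ≈ -25.875)
(y + 18)*l(-1, 2) = (-207/8 + 18)*(-⅙*(-1)) = -63/8*⅙ = -21/16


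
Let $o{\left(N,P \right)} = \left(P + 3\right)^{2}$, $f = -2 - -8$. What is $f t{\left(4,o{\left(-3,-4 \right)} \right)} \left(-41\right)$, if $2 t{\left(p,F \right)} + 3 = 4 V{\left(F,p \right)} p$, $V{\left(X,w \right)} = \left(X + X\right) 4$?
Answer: $-15375$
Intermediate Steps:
$V{\left(X,w \right)} = 8 X$ ($V{\left(X,w \right)} = 2 X 4 = 8 X$)
$f = 6$ ($f = -2 + 8 = 6$)
$o{\left(N,P \right)} = \left(3 + P\right)^{2}$
$t{\left(p,F \right)} = - \frac{3}{2} + 16 F p$ ($t{\left(p,F \right)} = - \frac{3}{2} + \frac{4 \cdot 8 F p}{2} = - \frac{3}{2} + \frac{32 F p}{2} = - \frac{3}{2} + 16 F p$)
$f t{\left(4,o{\left(-3,-4 \right)} \right)} \left(-41\right) = 6 \left(- \frac{3}{2} + 16 \left(3 - 4\right)^{2} \cdot 4\right) \left(-41\right) = 6 \left(- \frac{3}{2} + 16 \left(-1\right)^{2} \cdot 4\right) \left(-41\right) = 6 \left(- \frac{3}{2} + 16 \cdot 1 \cdot 4\right) \left(-41\right) = 6 \left(- \frac{3}{2} + 64\right) \left(-41\right) = 6 \cdot \frac{125}{2} \left(-41\right) = 375 \left(-41\right) = -15375$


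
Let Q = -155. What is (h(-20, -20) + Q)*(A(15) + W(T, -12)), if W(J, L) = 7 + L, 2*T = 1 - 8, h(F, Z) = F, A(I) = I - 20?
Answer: 1750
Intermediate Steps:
A(I) = -20 + I
T = -7/2 (T = (1 - 8)/2 = (½)*(-7) = -7/2 ≈ -3.5000)
(h(-20, -20) + Q)*(A(15) + W(T, -12)) = (-20 - 155)*((-20 + 15) + (7 - 12)) = -175*(-5 - 5) = -175*(-10) = 1750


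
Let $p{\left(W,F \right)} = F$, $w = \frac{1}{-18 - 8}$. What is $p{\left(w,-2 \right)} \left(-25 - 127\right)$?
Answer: $304$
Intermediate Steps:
$w = - \frac{1}{26}$ ($w = \frac{1}{-26} = - \frac{1}{26} \approx -0.038462$)
$p{\left(w,-2 \right)} \left(-25 - 127\right) = - 2 \left(-25 - 127\right) = \left(-2\right) \left(-152\right) = 304$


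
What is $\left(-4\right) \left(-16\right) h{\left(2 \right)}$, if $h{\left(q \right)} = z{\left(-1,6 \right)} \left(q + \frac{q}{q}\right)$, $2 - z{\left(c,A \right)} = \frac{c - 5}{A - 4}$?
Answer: $960$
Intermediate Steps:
$z{\left(c,A \right)} = 2 - \frac{-5 + c}{-4 + A}$ ($z{\left(c,A \right)} = 2 - \frac{c - 5}{A - 4} = 2 - \frac{-5 + c}{-4 + A}$)
$h{\left(q \right)} = 5 + 5 q$ ($h{\left(q \right)} = \frac{-3 - -1 + 2 \cdot 6}{-4 + 6} \left(q + \frac{q}{q}\right) = \frac{-3 + 1 + 12}{2} \left(q + 1\right) = \frac{1}{2} \cdot 10 \left(1 + q\right) = 5 \left(1 + q\right) = 5 + 5 q$)
$\left(-4\right) \left(-16\right) h{\left(2 \right)} = \left(-4\right) \left(-16\right) \left(5 + 5 \cdot 2\right) = 64 \left(5 + 10\right) = 64 \cdot 15 = 960$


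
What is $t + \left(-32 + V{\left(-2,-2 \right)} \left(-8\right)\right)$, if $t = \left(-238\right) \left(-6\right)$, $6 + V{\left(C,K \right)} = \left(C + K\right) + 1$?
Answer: $1468$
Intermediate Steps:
$V{\left(C,K \right)} = -5 + C + K$ ($V{\left(C,K \right)} = -6 + \left(\left(C + K\right) + 1\right) = -6 + \left(1 + C + K\right) = -5 + C + K$)
$t = 1428$
$t + \left(-32 + V{\left(-2,-2 \right)} \left(-8\right)\right) = 1428 - \left(32 - \left(-5 - 2 - 2\right) \left(-8\right)\right) = 1428 - -40 = 1428 + \left(-32 + 72\right) = 1428 + 40 = 1468$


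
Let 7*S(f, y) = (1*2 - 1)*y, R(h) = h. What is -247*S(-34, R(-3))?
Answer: 741/7 ≈ 105.86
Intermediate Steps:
S(f, y) = y/7 (S(f, y) = ((1*2 - 1)*y)/7 = ((2 - 1)*y)/7 = (1*y)/7 = y/7)
-247*S(-34, R(-3)) = -247*(-3)/7 = -247*(-3/7) = 741/7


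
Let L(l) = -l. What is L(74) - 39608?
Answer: -39682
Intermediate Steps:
L(74) - 39608 = -1*74 - 39608 = -74 - 39608 = -39682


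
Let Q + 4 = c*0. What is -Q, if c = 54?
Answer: 4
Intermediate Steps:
Q = -4 (Q = -4 + 54*0 = -4 + 0 = -4)
-Q = -1*(-4) = 4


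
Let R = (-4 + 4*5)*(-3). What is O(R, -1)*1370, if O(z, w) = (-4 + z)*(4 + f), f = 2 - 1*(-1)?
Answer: -498680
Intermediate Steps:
f = 3 (f = 2 + 1 = 3)
R = -48 (R = (-4 + 20)*(-3) = 16*(-3) = -48)
O(z, w) = -28 + 7*z (O(z, w) = (-4 + z)*(4 + 3) = (-4 + z)*7 = -28 + 7*z)
O(R, -1)*1370 = (-28 + 7*(-48))*1370 = (-28 - 336)*1370 = -364*1370 = -498680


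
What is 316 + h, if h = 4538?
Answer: 4854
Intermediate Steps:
316 + h = 316 + 4538 = 4854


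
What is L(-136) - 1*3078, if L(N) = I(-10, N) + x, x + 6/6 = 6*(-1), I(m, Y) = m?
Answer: -3095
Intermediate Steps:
x = -7 (x = -1 + 6*(-1) = -1 - 6 = -7)
L(N) = -17 (L(N) = -10 - 7 = -17)
L(-136) - 1*3078 = -17 - 1*3078 = -17 - 3078 = -3095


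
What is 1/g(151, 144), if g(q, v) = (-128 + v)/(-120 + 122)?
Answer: ⅛ ≈ 0.12500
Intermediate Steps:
g(q, v) = -64 + v/2 (g(q, v) = (-128 + v)/2 = (-128 + v)*(½) = -64 + v/2)
1/g(151, 144) = 1/(-64 + (½)*144) = 1/(-64 + 72) = 1/8 = ⅛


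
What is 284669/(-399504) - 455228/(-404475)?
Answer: 3177329197/7694732400 ≈ 0.41292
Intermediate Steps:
284669/(-399504) - 455228/(-404475) = 284669*(-1/399504) - 455228*(-1/404475) = -40667/57072 + 455228/404475 = 3177329197/7694732400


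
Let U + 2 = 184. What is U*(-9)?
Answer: -1638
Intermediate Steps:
U = 182 (U = -2 + 184 = 182)
U*(-9) = 182*(-9) = -1638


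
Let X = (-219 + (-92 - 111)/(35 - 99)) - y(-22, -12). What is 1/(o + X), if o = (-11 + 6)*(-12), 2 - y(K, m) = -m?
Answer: -64/9333 ≈ -0.0068574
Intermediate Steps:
y(K, m) = 2 + m (y(K, m) = 2 - (-1)*m = 2 + m)
o = 60 (o = -5*(-12) = 60)
X = -13173/64 (X = (-219 + (-92 - 111)/(35 - 99)) - (2 - 12) = (-219 - 203/(-64)) - 1*(-10) = (-219 - 203*(-1/64)) + 10 = (-219 + 203/64) + 10 = -13813/64 + 10 = -13173/64 ≈ -205.83)
1/(o + X) = 1/(60 - 13173/64) = 1/(-9333/64) = -64/9333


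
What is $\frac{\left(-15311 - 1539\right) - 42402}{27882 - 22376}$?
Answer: $- \frac{29626}{2753} \approx -10.761$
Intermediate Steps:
$\frac{\left(-15311 - 1539\right) - 42402}{27882 - 22376} = \frac{\left(-15311 - 1539\right) - 42402}{5506} = \left(-16850 - 42402\right) \frac{1}{5506} = \left(-59252\right) \frac{1}{5506} = - \frac{29626}{2753}$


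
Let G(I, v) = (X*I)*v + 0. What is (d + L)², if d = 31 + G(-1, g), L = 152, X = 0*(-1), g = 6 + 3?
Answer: 33489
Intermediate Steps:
g = 9
X = 0
G(I, v) = 0 (G(I, v) = (0*I)*v + 0 = 0*v + 0 = 0 + 0 = 0)
d = 31 (d = 31 + 0 = 31)
(d + L)² = (31 + 152)² = 183² = 33489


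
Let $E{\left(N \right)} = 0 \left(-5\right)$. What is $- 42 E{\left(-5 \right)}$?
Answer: $0$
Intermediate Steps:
$E{\left(N \right)} = 0$
$- 42 E{\left(-5 \right)} = \left(-42\right) 0 = 0$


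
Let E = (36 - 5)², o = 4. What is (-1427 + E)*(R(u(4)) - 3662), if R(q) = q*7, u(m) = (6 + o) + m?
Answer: 1660824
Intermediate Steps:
u(m) = 10 + m (u(m) = (6 + 4) + m = 10 + m)
R(q) = 7*q
E = 961 (E = 31² = 961)
(-1427 + E)*(R(u(4)) - 3662) = (-1427 + 961)*(7*(10 + 4) - 3662) = -466*(7*14 - 3662) = -466*(98 - 3662) = -466*(-3564) = 1660824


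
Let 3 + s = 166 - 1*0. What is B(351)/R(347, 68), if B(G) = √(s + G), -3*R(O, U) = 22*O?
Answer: -3*√514/7634 ≈ -0.0089094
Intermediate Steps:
R(O, U) = -22*O/3
s = 163 (s = -3 + (166 - 1*0) = -3 + (166 + 0) = -3 + 166 = 163)
B(G) = √(163 + G)
B(351)/R(347, 68) = √(163 + 351)/((-22/3*347)) = √514/(-7634/3) = √514*(-3/7634) = -3*√514/7634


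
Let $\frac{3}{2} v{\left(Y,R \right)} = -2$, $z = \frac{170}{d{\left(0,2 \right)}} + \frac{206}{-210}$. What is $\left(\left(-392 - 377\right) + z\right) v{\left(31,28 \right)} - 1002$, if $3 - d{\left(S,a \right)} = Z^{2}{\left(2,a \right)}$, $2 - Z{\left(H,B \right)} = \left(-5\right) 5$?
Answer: $\frac{105678}{4235} \approx 24.953$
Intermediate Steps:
$Z{\left(H,B \right)} = 27$ ($Z{\left(H,B \right)} = 2 - \left(-5\right) 5 = 2 - -25 = 2 + 25 = 27$)
$d{\left(S,a \right)} = -726$ ($d{\left(S,a \right)} = 3 - 27^{2} = 3 - 729 = -726$)
$z = - \frac{5146}{4235}$ ($z = \frac{170}{-726} + \frac{206}{-210} = 170 \left(- \frac{1}{726}\right) + 206 \left(- \frac{1}{210}\right) = - \frac{85}{363} - \frac{103}{105} = - \frac{5146}{4235} \approx -1.2151$)
$v{\left(Y,R \right)} = - \frac{4}{3}$ ($v{\left(Y,R \right)} = \frac{2}{3} \left(-2\right) = - \frac{4}{3}$)
$\left(\left(-392 - 377\right) + z\right) v{\left(31,28 \right)} - 1002 = \left(\left(-392 - 377\right) - \frac{5146}{4235}\right) \left(- \frac{4}{3}\right) - 1002 = \left(-769 - \frac{5146}{4235}\right) \left(- \frac{4}{3}\right) - 1002 = \left(- \frac{3261861}{4235}\right) \left(- \frac{4}{3}\right) - 1002 = \frac{4349148}{4235} - 1002 = \frac{105678}{4235}$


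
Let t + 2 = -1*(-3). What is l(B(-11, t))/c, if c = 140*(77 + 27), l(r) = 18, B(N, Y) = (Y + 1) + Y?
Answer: 9/7280 ≈ 0.0012363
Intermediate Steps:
t = 1 (t = -2 - 1*(-3) = -2 + 3 = 1)
B(N, Y) = 1 + 2*Y (B(N, Y) = (1 + Y) + Y = 1 + 2*Y)
c = 14560 (c = 140*104 = 14560)
l(B(-11, t))/c = 18/14560 = 18*(1/14560) = 9/7280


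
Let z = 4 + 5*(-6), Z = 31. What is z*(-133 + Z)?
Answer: 2652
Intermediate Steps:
z = -26 (z = 4 - 30 = -26)
z*(-133 + Z) = -26*(-133 + 31) = -26*(-102) = 2652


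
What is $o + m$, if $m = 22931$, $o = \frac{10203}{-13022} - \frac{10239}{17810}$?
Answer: $\frac{1329471051683}{57980455} \approx 22930.0$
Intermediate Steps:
$o = - \frac{78761922}{57980455}$ ($o = 10203 \left(- \frac{1}{13022}\right) - \frac{10239}{17810} = - \frac{10203}{13022} - \frac{10239}{17810} = - \frac{78761922}{57980455} \approx -1.3584$)
$o + m = - \frac{78761922}{57980455} + 22931 = \frac{1329471051683}{57980455}$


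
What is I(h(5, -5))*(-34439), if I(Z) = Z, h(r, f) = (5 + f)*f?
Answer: 0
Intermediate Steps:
h(r, f) = f*(5 + f)
I(h(5, -5))*(-34439) = -5*(5 - 5)*(-34439) = -5*0*(-34439) = 0*(-34439) = 0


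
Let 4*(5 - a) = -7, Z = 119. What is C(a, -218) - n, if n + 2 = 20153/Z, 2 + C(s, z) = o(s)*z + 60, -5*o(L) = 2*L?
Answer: 40736/85 ≈ 479.25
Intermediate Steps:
a = 27/4 (a = 5 - ¼*(-7) = 5 + 7/4 = 27/4 ≈ 6.7500)
o(L) = -2*L/5
C(s, z) = 58 - 2*s*z/5 (C(s, z) = -2 + ((-2*s/5)*z + 60) = -2 + (-2*s*z/5 + 60) = -2 + (60 - 2*s*z/5) = 58 - 2*s*z/5)
n = 2845/17 (n = -2 + 20153/119 = -2 + 20153*(1/119) = -2 + 2879/17 = 2845/17 ≈ 167.35)
C(a, -218) - n = (58 - ⅖*27/4*(-218)) - 1*2845/17 = (58 + 2943/5) - 2845/17 = 3233/5 - 2845/17 = 40736/85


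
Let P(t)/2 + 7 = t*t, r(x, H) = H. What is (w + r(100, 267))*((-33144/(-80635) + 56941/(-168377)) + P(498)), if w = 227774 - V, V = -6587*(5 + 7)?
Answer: 413591346236387503711/2715415879 ≈ 1.5231e+11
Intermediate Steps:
P(t) = -14 + 2*t**2 (P(t) = -14 + 2*(t*t) = -14 + 2*t**2)
V = -79044 (V = -6587*12 = -79044)
w = 306818 (w = 227774 - 1*(-79044) = 227774 + 79044 = 306818)
(w + r(100, 267))*((-33144/(-80635) + 56941/(-168377)) + P(498)) = (306818 + 267)*((-33144/(-80635) + 56941/(-168377)) + (-14 + 2*498**2)) = 307085*((-33144*(-1/80635) + 56941*(-1/168377)) + (-14 + 2*248004)) = 307085*((33144/80635 - 56941/168377) + (-14 + 496008)) = 307085*(989249753/13577079395 + 495994) = 307085*(6734150906693383/13577079395) = 413591346236387503711/2715415879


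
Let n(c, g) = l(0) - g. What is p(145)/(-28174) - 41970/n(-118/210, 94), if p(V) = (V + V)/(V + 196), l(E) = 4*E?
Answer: 100804945180/225772349 ≈ 446.49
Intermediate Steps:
p(V) = 2*V/(196 + V) (p(V) = (2*V)/(196 + V) = 2*V/(196 + V))
n(c, g) = -g (n(c, g) = 4*0 - g = 0 - g = -g)
p(145)/(-28174) - 41970/n(-118/210, 94) = (2*145/(196 + 145))/(-28174) - 41970/((-1*94)) = (2*145/341)*(-1/28174) - 41970/(-94) = (2*145*(1/341))*(-1/28174) - 41970*(-1/94) = (290/341)*(-1/28174) + 20985/47 = -145/4803667 + 20985/47 = 100804945180/225772349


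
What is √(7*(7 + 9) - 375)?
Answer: I*√263 ≈ 16.217*I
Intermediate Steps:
√(7*(7 + 9) - 375) = √(7*16 - 375) = √(112 - 375) = √(-263) = I*√263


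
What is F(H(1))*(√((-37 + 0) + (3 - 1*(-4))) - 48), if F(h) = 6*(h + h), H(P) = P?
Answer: -576 + 12*I*√30 ≈ -576.0 + 65.727*I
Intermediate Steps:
F(h) = 12*h (F(h) = 6*(2*h) = 12*h)
F(H(1))*(√((-37 + 0) + (3 - 1*(-4))) - 48) = (12*1)*(√((-37 + 0) + (3 - 1*(-4))) - 48) = 12*(√(-37 + (3 + 4)) - 48) = 12*(√(-37 + 7) - 48) = 12*(√(-30) - 48) = 12*(I*√30 - 48) = 12*(-48 + I*√30) = -576 + 12*I*√30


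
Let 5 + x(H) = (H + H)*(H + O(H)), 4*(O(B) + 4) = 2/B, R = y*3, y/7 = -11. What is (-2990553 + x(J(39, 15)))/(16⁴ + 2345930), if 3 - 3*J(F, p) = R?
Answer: -2979013/2411466 ≈ -1.2354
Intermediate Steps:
y = -77 (y = 7*(-11) = -77)
R = -231 (R = -77*3 = -231)
J(F, p) = 78 (J(F, p) = 1 - ⅓*(-231) = 1 + 77 = 78)
O(B) = -4 + 1/(2*B) (O(B) = -4 + (2/B)/4 = -4 + 1/(2*B))
x(H) = -5 + 2*H*(-4 + H + 1/(2*H)) (x(H) = -5 + (H + H)*(H + (-4 + 1/(2*H))) = -5 + (2*H)*(-4 + H + 1/(2*H)) = -5 + 2*H*(-4 + H + 1/(2*H)))
(-2990553 + x(J(39, 15)))/(16⁴ + 2345930) = (-2990553 + (-4 - 8*78 + 2*78²))/(16⁴ + 2345930) = (-2990553 + (-4 - 624 + 2*6084))/(65536 + 2345930) = (-2990553 + (-4 - 624 + 12168))/2411466 = (-2990553 + 11540)*(1/2411466) = -2979013*1/2411466 = -2979013/2411466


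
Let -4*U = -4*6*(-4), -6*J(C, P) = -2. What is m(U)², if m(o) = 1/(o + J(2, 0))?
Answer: 9/5041 ≈ 0.0017854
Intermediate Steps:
J(C, P) = ⅓ (J(C, P) = -⅙*(-2) = ⅓)
U = -24 (U = -(-4*6)*(-4)/4 = -(-6)*(-4) = -¼*96 = -24)
m(o) = 1/(⅓ + o) (m(o) = 1/(o + ⅓) = 1/(⅓ + o))
m(U)² = (3/(1 + 3*(-24)))² = (3/(1 - 72))² = (3/(-71))² = (3*(-1/71))² = (-3/71)² = 9/5041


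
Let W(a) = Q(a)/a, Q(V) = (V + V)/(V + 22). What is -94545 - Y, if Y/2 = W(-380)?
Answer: -16923553/179 ≈ -94545.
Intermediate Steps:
Q(V) = 2*V/(22 + V) (Q(V) = (2*V)/(22 + V) = 2*V/(22 + V))
W(a) = 2/(22 + a) (W(a) = (2*a/(22 + a))/a = 2/(22 + a))
Y = -2/179 (Y = 2*(2/(22 - 380)) = 2*(2/(-358)) = 2*(2*(-1/358)) = 2*(-1/179) = -2/179 ≈ -0.011173)
-94545 - Y = -94545 - 1*(-2/179) = -94545 + 2/179 = -16923553/179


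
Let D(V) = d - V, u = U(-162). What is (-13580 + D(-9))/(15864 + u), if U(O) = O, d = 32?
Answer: -4513/5234 ≈ -0.86225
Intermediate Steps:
u = -162
D(V) = 32 - V
(-13580 + D(-9))/(15864 + u) = (-13580 + (32 - 1*(-9)))/(15864 - 162) = (-13580 + (32 + 9))/15702 = (-13580 + 41)*(1/15702) = -13539*1/15702 = -4513/5234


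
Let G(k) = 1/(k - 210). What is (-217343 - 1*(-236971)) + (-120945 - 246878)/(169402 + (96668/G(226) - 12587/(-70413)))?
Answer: 2371724614133497/120835057757 ≈ 19628.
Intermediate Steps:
G(k) = 1/(-210 + k)
(-217343 - 1*(-236971)) + (-120945 - 246878)/(169402 + (96668/G(226) - 12587/(-70413))) = (-217343 - 1*(-236971)) + (-120945 - 246878)/(169402 + (96668/(1/(-210 + 226)) - 12587/(-70413))) = (-217343 + 236971) - 367823/(169402 + (96668/(1/16) - 12587*(-1/70413))) = 19628 - 367823/(169402 + (96668/(1/16) + 12587/70413)) = 19628 - 367823/(169402 + (96668*16 + 12587/70413)) = 19628 - 367823/(169402 + (1546688 + 12587/70413)) = 19628 - 367823/(169402 + 108906954731/70413) = 19628 - 367823/120835057757/70413 = 19628 - 367823*70413/120835057757 = 19628 - 25899520899/120835057757 = 2371724614133497/120835057757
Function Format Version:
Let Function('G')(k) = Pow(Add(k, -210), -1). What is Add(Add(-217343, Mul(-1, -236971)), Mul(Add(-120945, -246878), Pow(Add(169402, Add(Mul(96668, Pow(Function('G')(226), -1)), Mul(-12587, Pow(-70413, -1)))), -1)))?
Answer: Rational(2371724614133497, 120835057757) ≈ 19628.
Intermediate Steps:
Function('G')(k) = Pow(Add(-210, k), -1)
Add(Add(-217343, Mul(-1, -236971)), Mul(Add(-120945, -246878), Pow(Add(169402, Add(Mul(96668, Pow(Function('G')(226), -1)), Mul(-12587, Pow(-70413, -1)))), -1))) = Add(Add(-217343, Mul(-1, -236971)), Mul(Add(-120945, -246878), Pow(Add(169402, Add(Mul(96668, Pow(Pow(Add(-210, 226), -1), -1)), Mul(-12587, Pow(-70413, -1)))), -1))) = Add(Add(-217343, 236971), Mul(-367823, Pow(Add(169402, Add(Mul(96668, Pow(Pow(16, -1), -1)), Mul(-12587, Rational(-1, 70413)))), -1))) = Add(19628, Mul(-367823, Pow(Add(169402, Add(Mul(96668, Pow(Rational(1, 16), -1)), Rational(12587, 70413))), -1))) = Add(19628, Mul(-367823, Pow(Add(169402, Add(Mul(96668, 16), Rational(12587, 70413))), -1))) = Add(19628, Mul(-367823, Pow(Add(169402, Add(1546688, Rational(12587, 70413))), -1))) = Add(19628, Mul(-367823, Pow(Add(169402, Rational(108906954731, 70413)), -1))) = Add(19628, Mul(-367823, Pow(Rational(120835057757, 70413), -1))) = Add(19628, Mul(-367823, Rational(70413, 120835057757))) = Add(19628, Rational(-25899520899, 120835057757)) = Rational(2371724614133497, 120835057757)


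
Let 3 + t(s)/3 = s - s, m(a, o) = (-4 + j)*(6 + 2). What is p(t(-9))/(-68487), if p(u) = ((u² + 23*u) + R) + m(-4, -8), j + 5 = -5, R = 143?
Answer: 95/68487 ≈ 0.0013871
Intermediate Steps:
j = -10 (j = -5 - 5 = -10)
m(a, o) = -112 (m(a, o) = (-4 - 10)*(6 + 2) = -14*8 = -112)
t(s) = -9 (t(s) = -9 + 3*(s - s) = -9 + 3*0 = -9 + 0 = -9)
p(u) = 31 + u² + 23*u (p(u) = ((u² + 23*u) + 143) - 112 = (143 + u² + 23*u) - 112 = 31 + u² + 23*u)
p(t(-9))/(-68487) = (31 + (-9)² + 23*(-9))/(-68487) = (31 + 81 - 207)*(-1/68487) = -95*(-1/68487) = 95/68487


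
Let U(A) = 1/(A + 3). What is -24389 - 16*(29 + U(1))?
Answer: -24857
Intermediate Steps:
U(A) = 1/(3 + A)
-24389 - 16*(29 + U(1)) = -24389 - 16*(29 + 1/(3 + 1)) = -24389 - 16*(29 + 1/4) = -24389 - 16*(29 + ¼) = -24389 - 16*117/4 = -24389 - 1*468 = -24389 - 468 = -24857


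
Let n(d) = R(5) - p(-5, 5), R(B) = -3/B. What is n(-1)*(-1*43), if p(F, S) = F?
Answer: -946/5 ≈ -189.20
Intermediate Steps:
n(d) = 22/5 (n(d) = -3/5 - 1*(-5) = -3*1/5 + 5 = -3/5 + 5 = 22/5)
n(-1)*(-1*43) = 22*(-1*43)/5 = (22/5)*(-43) = -946/5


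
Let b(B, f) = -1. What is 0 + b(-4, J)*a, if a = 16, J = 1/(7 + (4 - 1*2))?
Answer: -16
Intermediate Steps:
J = 1/9 (J = 1/(7 + (4 - 2)) = 1/(7 + 2) = 1/9 ≈ 0.11111)
0 + b(-4, J)*a = 0 - 1*16 = 0 - 16 = -16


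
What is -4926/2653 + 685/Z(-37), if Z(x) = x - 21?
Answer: -2103013/153874 ≈ -13.667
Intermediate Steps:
Z(x) = -21 + x
-4926/2653 + 685/Z(-37) = -4926/2653 + 685/(-21 - 37) = -4926*1/2653 + 685/(-58) = -4926/2653 + 685*(-1/58) = -4926/2653 - 685/58 = -2103013/153874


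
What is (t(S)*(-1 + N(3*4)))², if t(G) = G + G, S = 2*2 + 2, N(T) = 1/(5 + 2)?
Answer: 5184/49 ≈ 105.80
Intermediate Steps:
N(T) = ⅐ (N(T) = 1/7 = ⅐)
S = 6 (S = 4 + 2 = 6)
t(G) = 2*G
(t(S)*(-1 + N(3*4)))² = ((2*6)*(-1 + ⅐))² = (12*(-6/7))² = (-72/7)² = 5184/49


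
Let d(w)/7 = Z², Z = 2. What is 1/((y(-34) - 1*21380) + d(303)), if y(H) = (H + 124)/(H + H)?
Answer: -34/726013 ≈ -4.6831e-5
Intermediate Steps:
y(H) = (124 + H)/(2*H) (y(H) = (124 + H)/((2*H)) = (124 + H)*(1/(2*H)) = (124 + H)/(2*H))
d(w) = 28 (d(w) = 7*2² = 7*4 = 28)
1/((y(-34) - 1*21380) + d(303)) = 1/(((½)*(124 - 34)/(-34) - 1*21380) + 28) = 1/(((½)*(-1/34)*90 - 21380) + 28) = 1/((-45/34 - 21380) + 28) = 1/(-726965/34 + 28) = 1/(-726013/34) = -34/726013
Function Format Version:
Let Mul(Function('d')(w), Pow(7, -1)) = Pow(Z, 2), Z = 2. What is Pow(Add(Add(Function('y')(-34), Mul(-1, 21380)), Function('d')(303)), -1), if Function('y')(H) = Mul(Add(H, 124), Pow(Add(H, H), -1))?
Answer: Rational(-34, 726013) ≈ -4.6831e-5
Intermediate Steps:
Function('y')(H) = Mul(Rational(1, 2), Pow(H, -1), Add(124, H)) (Function('y')(H) = Mul(Add(124, H), Pow(Mul(2, H), -1)) = Mul(Add(124, H), Mul(Rational(1, 2), Pow(H, -1))) = Mul(Rational(1, 2), Pow(H, -1), Add(124, H)))
Function('d')(w) = 28 (Function('d')(w) = Mul(7, Pow(2, 2)) = Mul(7, 4) = 28)
Pow(Add(Add(Function('y')(-34), Mul(-1, 21380)), Function('d')(303)), -1) = Pow(Add(Add(Mul(Rational(1, 2), Pow(-34, -1), Add(124, -34)), Mul(-1, 21380)), 28), -1) = Pow(Add(Add(Mul(Rational(1, 2), Rational(-1, 34), 90), -21380), 28), -1) = Pow(Add(Add(Rational(-45, 34), -21380), 28), -1) = Pow(Add(Rational(-726965, 34), 28), -1) = Pow(Rational(-726013, 34), -1) = Rational(-34, 726013)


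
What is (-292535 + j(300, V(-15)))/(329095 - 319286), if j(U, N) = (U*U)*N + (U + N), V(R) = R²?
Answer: 19957990/9809 ≈ 2034.7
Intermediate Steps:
j(U, N) = N + U + N*U² (j(U, N) = U²*N + (N + U) = N*U² + (N + U) = N + U + N*U²)
(-292535 + j(300, V(-15)))/(329095 - 319286) = (-292535 + ((-15)² + 300 + (-15)²*300²))/(329095 - 319286) = (-292535 + (225 + 300 + 225*90000))/9809 = (-292535 + (225 + 300 + 20250000))*(1/9809) = (-292535 + 20250525)*(1/9809) = 19957990*(1/9809) = 19957990/9809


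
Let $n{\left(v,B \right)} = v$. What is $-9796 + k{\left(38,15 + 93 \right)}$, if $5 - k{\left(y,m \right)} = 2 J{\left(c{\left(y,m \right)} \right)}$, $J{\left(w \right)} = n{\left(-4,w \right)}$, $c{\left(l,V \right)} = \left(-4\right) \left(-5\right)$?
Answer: $-9783$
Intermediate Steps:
$c{\left(l,V \right)} = 20$
$J{\left(w \right)} = -4$
$k{\left(y,m \right)} = 13$ ($k{\left(y,m \right)} = 5 - 2 \left(-4\right) = 5 - -8 = 5 + 8 = 13$)
$-9796 + k{\left(38,15 + 93 \right)} = -9796 + 13 = -9783$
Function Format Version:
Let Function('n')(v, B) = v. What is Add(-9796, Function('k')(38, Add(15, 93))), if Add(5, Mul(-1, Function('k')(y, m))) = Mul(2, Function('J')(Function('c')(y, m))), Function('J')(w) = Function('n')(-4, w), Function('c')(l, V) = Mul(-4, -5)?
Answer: -9783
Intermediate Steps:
Function('c')(l, V) = 20
Function('J')(w) = -4
Function('k')(y, m) = 13 (Function('k')(y, m) = Add(5, Mul(-1, Mul(2, -4))) = Add(5, Mul(-1, -8)) = Add(5, 8) = 13)
Add(-9796, Function('k')(38, Add(15, 93))) = Add(-9796, 13) = -9783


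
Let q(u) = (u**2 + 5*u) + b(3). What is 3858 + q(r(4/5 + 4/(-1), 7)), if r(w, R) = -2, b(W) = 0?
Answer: 3852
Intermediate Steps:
q(u) = u**2 + 5*u (q(u) = (u**2 + 5*u) + 0 = u**2 + 5*u)
3858 + q(r(4/5 + 4/(-1), 7)) = 3858 - 2*(5 - 2) = 3858 - 2*3 = 3858 - 6 = 3852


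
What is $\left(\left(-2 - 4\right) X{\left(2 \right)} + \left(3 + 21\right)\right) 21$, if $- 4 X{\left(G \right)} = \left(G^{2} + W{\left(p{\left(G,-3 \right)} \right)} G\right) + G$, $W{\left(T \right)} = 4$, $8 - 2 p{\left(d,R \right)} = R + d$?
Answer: $945$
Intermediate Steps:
$p{\left(d,R \right)} = 4 - \frac{R}{2} - \frac{d}{2}$ ($p{\left(d,R \right)} = 4 - \frac{R + d}{2} = 4 - \left(\frac{R}{2} + \frac{d}{2}\right) = 4 - \frac{R}{2} - \frac{d}{2}$)
$X{\left(G \right)} = - \frac{5 G}{4} - \frac{G^{2}}{4}$ ($X{\left(G \right)} = - \frac{\left(G^{2} + 4 G\right) + G}{4} = - \frac{G^{2} + 5 G}{4} = - \frac{5 G}{4} - \frac{G^{2}}{4}$)
$\left(\left(-2 - 4\right) X{\left(2 \right)} + \left(3 + 21\right)\right) 21 = \left(\left(-2 - 4\right) \left(\left(- \frac{1}{4}\right) 2 \left(5 + 2\right)\right) + \left(3 + 21\right)\right) 21 = \left(- 6 \left(\left(- \frac{1}{4}\right) 2 \cdot 7\right) + 24\right) 21 = \left(\left(-6\right) \left(- \frac{7}{2}\right) + 24\right) 21 = \left(21 + 24\right) 21 = 45 \cdot 21 = 945$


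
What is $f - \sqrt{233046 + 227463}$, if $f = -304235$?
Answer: $-304235 - \sqrt{460509} \approx -3.0491 \cdot 10^{5}$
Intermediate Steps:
$f - \sqrt{233046 + 227463} = -304235 - \sqrt{233046 + 227463} = -304235 - \sqrt{460509}$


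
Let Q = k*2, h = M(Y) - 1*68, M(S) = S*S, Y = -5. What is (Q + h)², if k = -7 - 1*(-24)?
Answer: 81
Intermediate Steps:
k = 17 (k = -7 + 24 = 17)
M(S) = S²
h = -43 (h = (-5)² - 1*68 = 25 - 68 = -43)
Q = 34 (Q = 17*2 = 34)
(Q + h)² = (34 - 43)² = (-9)² = 81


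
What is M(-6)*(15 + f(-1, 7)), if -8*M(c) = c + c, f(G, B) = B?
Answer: 33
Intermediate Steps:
M(c) = -c/4 (M(c) = -(c + c)/8 = -c/4)
M(-6)*(15 + f(-1, 7)) = (-¼*(-6))*(15 + 7) = (3/2)*22 = 33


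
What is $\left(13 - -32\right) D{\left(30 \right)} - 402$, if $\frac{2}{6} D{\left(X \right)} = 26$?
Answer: $3108$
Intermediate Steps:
$D{\left(X \right)} = 78$ ($D{\left(X \right)} = 3 \cdot 26 = 78$)
$\left(13 - -32\right) D{\left(30 \right)} - 402 = \left(13 - -32\right) 78 - 402 = \left(13 + 32\right) 78 - 402 = 45 \cdot 78 - 402 = 3510 - 402 = 3108$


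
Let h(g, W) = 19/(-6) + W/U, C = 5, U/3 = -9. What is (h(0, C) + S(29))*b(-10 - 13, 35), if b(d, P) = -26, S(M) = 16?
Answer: -8879/27 ≈ -328.85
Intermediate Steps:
U = -27 (U = 3*(-9) = -27)
h(g, W) = -19/6 - W/27 (h(g, W) = 19/(-6) + W/(-27) = 19*(-⅙) + W*(-1/27) = -19/6 - W/27)
(h(0, C) + S(29))*b(-10 - 13, 35) = ((-19/6 - 1/27*5) + 16)*(-26) = ((-19/6 - 5/27) + 16)*(-26) = (-181/54 + 16)*(-26) = (683/54)*(-26) = -8879/27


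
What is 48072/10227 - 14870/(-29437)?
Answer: 522390318/100350733 ≈ 5.2056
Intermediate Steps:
48072/10227 - 14870/(-29437) = 48072*(1/10227) - 14870*(-1/29437) = 16024/3409 + 14870/29437 = 522390318/100350733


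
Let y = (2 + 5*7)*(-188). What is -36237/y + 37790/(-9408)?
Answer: 207581/174048 ≈ 1.1927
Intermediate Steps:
y = -6956 (y = (2 + 35)*(-188) = 37*(-188) = -6956)
-36237/y + 37790/(-9408) = -36237/(-6956) + 37790/(-9408) = -36237*(-1/6956) + 37790*(-1/9408) = 771/148 - 18895/4704 = 207581/174048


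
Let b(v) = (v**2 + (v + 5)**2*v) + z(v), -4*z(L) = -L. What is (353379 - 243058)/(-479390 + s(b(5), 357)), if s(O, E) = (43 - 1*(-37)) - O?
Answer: -441284/1919345 ≈ -0.22991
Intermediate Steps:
z(L) = L/4 (z(L) = -(-1)*L/4 = L/4)
b(v) = v**2 + v/4 + v*(5 + v)**2 (b(v) = (v**2 + (v + 5)**2*v) + v/4 = (v**2 + (5 + v)**2*v) + v/4 = (v**2 + v*(5 + v)**2) + v/4 = v**2 + v/4 + v*(5 + v)**2)
s(O, E) = 80 - O (s(O, E) = (43 + 37) - O = 80 - O)
(353379 - 243058)/(-479390 + s(b(5), 357)) = (353379 - 243058)/(-479390 + (80 - 5*(101 + 4*5**2 + 44*5)/4)) = 110321/(-479390 + (80 - 5*(101 + 4*25 + 220)/4)) = 110321/(-479390 + (80 - 5*(101 + 100 + 220)/4)) = 110321/(-479390 + (80 - 5*421/4)) = 110321/(-479390 + (80 - 1*2105/4)) = 110321/(-479390 + (80 - 2105/4)) = 110321/(-479390 - 1785/4) = 110321/(-1919345/4) = 110321*(-4/1919345) = -441284/1919345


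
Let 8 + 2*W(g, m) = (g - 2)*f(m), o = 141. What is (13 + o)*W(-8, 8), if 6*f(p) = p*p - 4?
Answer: -8316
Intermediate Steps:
f(p) = -⅔ + p²/6 (f(p) = (p*p - 4)/6 = (p² - 4)/6 = (-4 + p²)/6 = -⅔ + p²/6)
W(g, m) = -4 + (-2 + g)*(-⅔ + m²/6)/2 (W(g, m) = -4 + ((g - 2)*(-⅔ + m²/6))/2 = -4 + ((-2 + g)*(-⅔ + m²/6))/2 = -4 + (-2 + g)*(-⅔ + m²/6)/2)
(13 + o)*W(-8, 8) = (13 + 141)*(-10/3 - ⅙*8² + (1/12)*(-8)*(-4 + 8²)) = 154*(-10/3 - ⅙*64 + (1/12)*(-8)*(-4 + 64)) = 154*(-10/3 - 32/3 + (1/12)*(-8)*60) = 154*(-10/3 - 32/3 - 40) = 154*(-54) = -8316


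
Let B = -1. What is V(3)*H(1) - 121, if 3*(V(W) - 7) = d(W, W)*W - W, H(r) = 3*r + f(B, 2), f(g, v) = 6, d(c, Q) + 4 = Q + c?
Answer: -49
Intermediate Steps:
d(c, Q) = -4 + Q + c (d(c, Q) = -4 + (Q + c) = -4 + Q + c)
H(r) = 6 + 3*r (H(r) = 3*r + 6 = 6 + 3*r)
V(W) = 7 - W/3 + W*(-4 + 2*W)/3 (V(W) = 7 + ((-4 + W + W)*W - W)/3 = 7 + ((-4 + 2*W)*W - W)/3 = 7 + (W*(-4 + 2*W) - W)/3 = 7 + (-W + W*(-4 + 2*W))/3 = 7 + (-W/3 + W*(-4 + 2*W)/3) = 7 - W/3 + W*(-4 + 2*W)/3)
V(3)*H(1) - 121 = (7 - ⅓*3 + (⅔)*3*(-2 + 3))*(6 + 3*1) - 121 = (7 - 1 + (⅔)*3*1)*(6 + 3) - 121 = (7 - 1 + 2)*9 - 121 = 8*9 - 121 = 72 - 121 = -49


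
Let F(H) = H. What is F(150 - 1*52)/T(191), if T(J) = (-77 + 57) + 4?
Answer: -49/8 ≈ -6.1250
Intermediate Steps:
T(J) = -16 (T(J) = -20 + 4 = -16)
F(150 - 1*52)/T(191) = (150 - 1*52)/(-16) = (150 - 52)*(-1/16) = 98*(-1/16) = -49/8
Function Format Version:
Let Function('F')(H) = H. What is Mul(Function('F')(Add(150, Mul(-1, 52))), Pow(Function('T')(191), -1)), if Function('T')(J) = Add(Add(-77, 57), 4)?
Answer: Rational(-49, 8) ≈ -6.1250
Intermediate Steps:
Function('T')(J) = -16 (Function('T')(J) = Add(-20, 4) = -16)
Mul(Function('F')(Add(150, Mul(-1, 52))), Pow(Function('T')(191), -1)) = Mul(Add(150, Mul(-1, 52)), Pow(-16, -1)) = Mul(Add(150, -52), Rational(-1, 16)) = Mul(98, Rational(-1, 16)) = Rational(-49, 8)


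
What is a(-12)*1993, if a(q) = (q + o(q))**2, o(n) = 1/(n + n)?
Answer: 166457353/576 ≈ 2.8899e+5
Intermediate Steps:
o(n) = 1/(2*n)
a(q) = (q + 1/(2*q))**2
a(-12)*1993 = (-12 + (1/2)/(-12))**2*1993 = (-12 + (1/2)*(-1/12))**2*1993 = (-12 - 1/24)**2*1993 = (-289/24)**2*1993 = (83521/576)*1993 = 166457353/576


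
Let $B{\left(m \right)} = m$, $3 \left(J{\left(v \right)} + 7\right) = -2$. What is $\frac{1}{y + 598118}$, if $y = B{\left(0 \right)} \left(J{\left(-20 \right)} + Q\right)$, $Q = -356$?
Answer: $\frac{1}{598118} \approx 1.6719 \cdot 10^{-6}$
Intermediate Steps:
$J{\left(v \right)} = - \frac{23}{3}$ ($J{\left(v \right)} = -7 + \frac{1}{3} \left(-2\right) = -7 - \frac{2}{3} = - \frac{23}{3}$)
$y = 0$ ($y = 0 \left(- \frac{23}{3} - 356\right) = 0 \left(- \frac{1091}{3}\right) = 0$)
$\frac{1}{y + 598118} = \frac{1}{0 + 598118} = \frac{1}{598118}$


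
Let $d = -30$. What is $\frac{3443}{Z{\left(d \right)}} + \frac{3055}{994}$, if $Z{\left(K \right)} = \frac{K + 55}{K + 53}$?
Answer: $\frac{78790241}{24850} \approx 3170.6$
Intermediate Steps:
$Z{\left(K \right)} = \frac{55 + K}{53 + K}$
$\frac{3443}{Z{\left(d \right)}} + \frac{3055}{994} = \frac{3443}{\frac{1}{53 - 30} \left(55 - 30\right)} + \frac{3055}{994} = \frac{3443}{\frac{1}{23} \cdot 25} + 3055 \cdot \frac{1}{994} = \frac{3443}{\frac{1}{23} \cdot 25} + \frac{3055}{994} = \frac{3443}{\frac{25}{23}} + \frac{3055}{994} = 3443 \cdot \frac{23}{25} + \frac{3055}{994} = \frac{79189}{25} + \frac{3055}{994} = \frac{78790241}{24850}$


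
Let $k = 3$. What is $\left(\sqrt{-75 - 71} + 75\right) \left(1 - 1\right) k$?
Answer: $0$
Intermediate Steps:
$\left(\sqrt{-75 - 71} + 75\right) \left(1 - 1\right) k = \left(\sqrt{-75 - 71} + 75\right) \left(1 - 1\right) 3 = \left(\sqrt{-146} + 75\right) 0 \cdot 3 = \left(i \sqrt{146} + 75\right) 0 = \left(75 + i \sqrt{146}\right) 0 = 0$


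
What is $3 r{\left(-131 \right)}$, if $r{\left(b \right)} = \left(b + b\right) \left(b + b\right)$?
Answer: $205932$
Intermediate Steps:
$r{\left(b \right)} = 4 b^{2}$ ($r{\left(b \right)} = 2 b 2 b = 4 b^{2}$)
$3 r{\left(-131 \right)} = 3 \cdot 4 \left(-131\right)^{2} = 3 \cdot 4 \cdot 17161 = 3 \cdot 68644 = 205932$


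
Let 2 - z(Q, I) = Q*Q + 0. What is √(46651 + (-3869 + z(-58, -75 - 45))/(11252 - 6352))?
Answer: √228582669/70 ≈ 215.99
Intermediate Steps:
z(Q, I) = 2 - Q² (z(Q, I) = 2 - (Q*Q + 0) = 2 - (Q² + 0) = 2 - Q²)
√(46651 + (-3869 + z(-58, -75 - 45))/(11252 - 6352)) = √(46651 + (-3869 + (2 - 1*(-58)²))/(11252 - 6352)) = √(46651 + (-3869 + (2 - 1*3364))/4900) = √(46651 + (-3869 + (2 - 3364))*(1/4900)) = √(46651 + (-3869 - 3362)*(1/4900)) = √(46651 - 7231*1/4900) = √(46651 - 1033/700) = √(32654667/700) = √228582669/70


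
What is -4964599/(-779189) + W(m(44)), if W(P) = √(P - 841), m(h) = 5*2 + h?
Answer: 4964599/779189 + I*√787 ≈ 6.3715 + 28.054*I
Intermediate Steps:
m(h) = 10 + h
W(P) = √(-841 + P)
-4964599/(-779189) + W(m(44)) = -4964599/(-779189) + √(-841 + (10 + 44)) = -4964599*(-1/779189) + √(-841 + 54) = 4964599/779189 + √(-787) = 4964599/779189 + I*√787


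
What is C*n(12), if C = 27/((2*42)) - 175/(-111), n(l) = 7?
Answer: 5899/444 ≈ 13.286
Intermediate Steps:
C = 5899/3108 (C = 27/84 - 175*(-1/111) = 27*(1/84) + 175/111 = 9/28 + 175/111 = 5899/3108 ≈ 1.8980)
C*n(12) = (5899/3108)*7 = 5899/444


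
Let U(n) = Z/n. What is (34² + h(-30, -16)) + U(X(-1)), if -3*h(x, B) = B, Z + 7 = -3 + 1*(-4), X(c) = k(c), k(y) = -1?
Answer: 3526/3 ≈ 1175.3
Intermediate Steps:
X(c) = -1
Z = -14 (Z = -7 + (-3 + 1*(-4)) = -7 + (-3 - 4) = -7 - 7 = -14)
h(x, B) = -B/3
U(n) = -14/n
(34² + h(-30, -16)) + U(X(-1)) = (34² - ⅓*(-16)) - 14/(-1) = (1156 + 16/3) - 14*(-1) = 3484/3 + 14 = 3526/3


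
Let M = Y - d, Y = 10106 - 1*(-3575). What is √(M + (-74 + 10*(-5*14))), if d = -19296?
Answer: √32203 ≈ 179.45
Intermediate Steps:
Y = 13681 (Y = 10106 + 3575 = 13681)
M = 32977 (M = 13681 - 1*(-19296) = 13681 + 19296 = 32977)
√(M + (-74 + 10*(-5*14))) = √(32977 + (-74 + 10*(-5*14))) = √(32977 + (-74 + 10*(-70))) = √(32977 + (-74 - 700)) = √(32977 - 774) = √32203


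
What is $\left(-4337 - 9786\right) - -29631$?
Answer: $15508$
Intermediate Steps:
$\left(-4337 - 9786\right) - -29631 = \left(-4337 - 9786\right) + 29631 = -14123 + 29631 = 15508$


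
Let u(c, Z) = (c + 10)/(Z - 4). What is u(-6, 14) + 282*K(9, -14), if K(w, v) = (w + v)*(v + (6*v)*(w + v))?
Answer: -2862298/5 ≈ -5.7246e+5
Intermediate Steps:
u(c, Z) = (10 + c)/(-4 + Z)
K(w, v) = (v + w)*(v + 6*v*(v + w)) (K(w, v) = (v + w)*(v + (6*v)*(v + w)) = (v + w)*(v + 6*v*(v + w)))
u(-6, 14) + 282*K(9, -14) = (10 - 6)/(-4 + 14) + 282*(-14*(-14 + 9 + 6*(-14)**2 + 6*9**2 + 12*(-14)*9)) = 4/10 + 282*(-14*(-14 + 9 + 6*196 + 6*81 - 1512)) = (1/10)*4 + 282*(-14*(-14 + 9 + 1176 + 486 - 1512)) = 2/5 + 282*(-14*145) = 2/5 + 282*(-2030) = 2/5 - 572460 = -2862298/5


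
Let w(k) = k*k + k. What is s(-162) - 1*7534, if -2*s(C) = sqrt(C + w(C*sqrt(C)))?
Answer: -7534 - 9*sqrt(-52490 - 18*I*sqrt(2))/2 ≈ -7534.3 + 1031.0*I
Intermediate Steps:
w(k) = k + k**2 (w(k) = k**2 + k = k + k**2)
s(C) = -sqrt(C + C**(3/2)*(1 + C**(3/2)))/2 (s(C) = -sqrt(C + (C*sqrt(C))*(1 + C*sqrt(C)))/2 = -sqrt(C + C**(3/2)*(1 + C**(3/2)))/2)
s(-162) - 1*7534 = -sqrt(-162 + (-162)**3 + (-162)**(3/2))/2 - 1*7534 = -sqrt(-162 - 4251528 - 1458*I*sqrt(2))/2 - 7534 = -sqrt(-4251690 - 1458*I*sqrt(2))/2 - 7534 = -7534 - sqrt(-4251690 - 1458*I*sqrt(2))/2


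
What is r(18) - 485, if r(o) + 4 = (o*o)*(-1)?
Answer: -813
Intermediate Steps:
r(o) = -4 - o² (r(o) = -4 + (o*o)*(-1) = -4 + o²*(-1) = -4 - o²)
r(18) - 485 = (-4 - 1*18²) - 485 = (-4 - 1*324) - 485 = (-4 - 324) - 485 = -328 - 485 = -813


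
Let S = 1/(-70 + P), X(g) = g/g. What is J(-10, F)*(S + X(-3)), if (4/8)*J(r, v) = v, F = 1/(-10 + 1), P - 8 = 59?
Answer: -4/27 ≈ -0.14815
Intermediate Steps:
P = 67 (P = 8 + 59 = 67)
X(g) = 1
F = -⅑ (F = 1/(-9) = -⅑ ≈ -0.11111)
J(r, v) = 2*v
S = -⅓ (S = 1/(-70 + 67) = 1/(-3) = -⅓ ≈ -0.33333)
J(-10, F)*(S + X(-3)) = (2*(-⅑))*(-⅓ + 1) = -2/9*⅔ = -4/27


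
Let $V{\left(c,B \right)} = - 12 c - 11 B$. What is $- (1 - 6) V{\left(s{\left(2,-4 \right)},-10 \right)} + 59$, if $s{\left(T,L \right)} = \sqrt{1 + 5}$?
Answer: $609 - 60 \sqrt{6} \approx 462.03$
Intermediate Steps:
$s{\left(T,L \right)} = \sqrt{6}$
$- (1 - 6) V{\left(s{\left(2,-4 \right)},-10 \right)} + 59 = - (1 - 6) \left(- 12 \sqrt{6} - -110\right) + 59 = \left(-1\right) \left(-5\right) \left(- 12 \sqrt{6} + 110\right) + 59 = 5 \left(110 - 12 \sqrt{6}\right) + 59 = \left(550 - 60 \sqrt{6}\right) + 59 = 609 - 60 \sqrt{6}$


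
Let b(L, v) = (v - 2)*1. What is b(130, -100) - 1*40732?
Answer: -40834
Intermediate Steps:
b(L, v) = -2 + v (b(L, v) = (-2 + v)*1 = -2 + v)
b(130, -100) - 1*40732 = (-2 - 100) - 1*40732 = -102 - 40732 = -40834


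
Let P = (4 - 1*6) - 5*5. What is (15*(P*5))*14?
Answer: -28350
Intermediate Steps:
P = -27 (P = (4 - 6) - 25 = -2 - 25 = -27)
(15*(P*5))*14 = (15*(-27*5))*14 = (15*(-135))*14 = -2025*14 = -28350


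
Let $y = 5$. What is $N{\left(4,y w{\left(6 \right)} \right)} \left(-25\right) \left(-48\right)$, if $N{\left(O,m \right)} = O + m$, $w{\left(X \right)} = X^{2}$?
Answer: $220800$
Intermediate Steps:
$N{\left(4,y w{\left(6 \right)} \right)} \left(-25\right) \left(-48\right) = \left(4 + 5 \cdot 6^{2}\right) \left(-25\right) \left(-48\right) = \left(4 + 5 \cdot 36\right) \left(-25\right) \left(-48\right) = \left(4 + 180\right) \left(-25\right) \left(-48\right) = 184 \left(-25\right) \left(-48\right) = \left(-4600\right) \left(-48\right) = 220800$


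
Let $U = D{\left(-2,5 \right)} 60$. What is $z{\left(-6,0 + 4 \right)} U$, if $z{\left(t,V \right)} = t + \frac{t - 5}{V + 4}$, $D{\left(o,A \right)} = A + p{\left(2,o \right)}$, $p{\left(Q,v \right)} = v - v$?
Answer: $- \frac{4425}{2} \approx -2212.5$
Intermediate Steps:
$p{\left(Q,v \right)} = 0$
$D{\left(o,A \right)} = A$ ($D{\left(o,A \right)} = A + 0 = A$)
$z{\left(t,V \right)} = t + \frac{-5 + t}{4 + V}$
$U = 300$ ($U = 5 \cdot 60 = 300$)
$z{\left(-6,0 + 4 \right)} U = \frac{-5 + 5 \left(-6\right) + \left(0 + 4\right) \left(-6\right)}{4 + \left(0 + 4\right)} 300 = \frac{-5 - 30 + 4 \left(-6\right)}{4 + 4} \cdot 300 = \frac{-5 - 30 - 24}{8} \cdot 300 = \frac{1}{8} \left(-59\right) 300 = \left(- \frac{59}{8}\right) 300 = - \frac{4425}{2}$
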